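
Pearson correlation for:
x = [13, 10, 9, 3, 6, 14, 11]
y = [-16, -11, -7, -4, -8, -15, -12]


n=7, Σx=66, Σy=-73, Σxy=-783, Σx²=712, Σy²=875
r = (7×(-783) - 66×(-73))/√((7×712 - 66²)(7×875 - (-73)²))
= -663/√(628×796) = -663/√499888 ≈ -663/707.0276 ≈ -0.9377

r ≈ -0.9377


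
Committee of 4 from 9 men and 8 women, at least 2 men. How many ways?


Count by #men:
  2M,2W: C(9,2)×C(8,2)=1008
  3M,1W: C(9,3)×C(8,1)=672
  4M,0W: C(9,4)×C(8,0)=126
Total = 1806

1806


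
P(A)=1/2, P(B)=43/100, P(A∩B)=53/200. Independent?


P(A)×P(B) = 43/200
P(A∩B) = 53/200
Not equal → NOT independent

No, not independent


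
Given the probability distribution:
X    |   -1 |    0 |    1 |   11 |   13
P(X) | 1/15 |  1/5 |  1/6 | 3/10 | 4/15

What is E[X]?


E[X] = Σ x·P(X=x)
= (-1)×(1/15) + (0)×(1/5) + (1)×(1/6) + (11)×(3/10) + (13)×(4/15)
= 103/15

E[X] = 103/15


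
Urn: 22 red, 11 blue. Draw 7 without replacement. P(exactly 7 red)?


Hypergeometric: C(22,7)×C(11,0)/C(33,7)
= 170544×1/4272048 = 323/8091

P(X=7) = 323/8091 ≈ 3.99%


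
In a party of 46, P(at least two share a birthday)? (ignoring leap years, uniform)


P(all different) = Π(365-i)/365 for i=0..45
= 0.051747
P(match) = 1 - 0.051747 = 0.948253

P ≈ 0.9483 ≈ 94.83%


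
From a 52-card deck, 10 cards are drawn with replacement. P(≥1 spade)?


P(not a spade) = 39/52 = 3/4
P(none in 10 draws) = (3/4)^10 = 59049/1048576
P(≥1 spade) = 1 - 59049/1048576 = 989527/1048576

P = 989527/1048576 ≈ 94.37%


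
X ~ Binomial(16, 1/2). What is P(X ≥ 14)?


P(X ≥ 14) = Σ P(X=i) for i=14..16
P(X=14) = 15/8192
P(X=15) = 1/4096
P(X=16) = 1/65536
Sum = 137/65536

P(X ≥ 14) = 137/65536 ≈ 0.21%


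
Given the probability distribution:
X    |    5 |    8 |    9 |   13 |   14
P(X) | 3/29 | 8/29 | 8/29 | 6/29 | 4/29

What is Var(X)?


E[X] = 285/29
E[X²] = 3033/29
Var(X) = E[X²] - (E[X])² = 3033/29 - 81225/841 = 6732/841

Var(X) = 6732/841 ≈ 8.0048


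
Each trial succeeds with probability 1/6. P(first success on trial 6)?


Geometric: P(X=6) = (1-p)^(k-1)×p = (5/6)^5×1/6 = 3125/46656

P(X=6) = 3125/46656 ≈ 6.70%


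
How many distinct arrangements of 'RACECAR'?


Letters: 7, freq: {'R': 2, 'A': 2, 'C': 2, 'E': 1}
7!/(2!×2!×2!×1!) = 5040/8 = 630

630


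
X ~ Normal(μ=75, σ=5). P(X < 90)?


z = (90-75)/5 = 3.0
P(Z < 3.0) = 0.9987

P(X < 90) ≈ 0.9987


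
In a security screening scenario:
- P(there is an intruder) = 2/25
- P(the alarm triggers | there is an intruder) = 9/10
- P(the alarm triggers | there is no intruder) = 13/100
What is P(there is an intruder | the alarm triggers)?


Using Bayes' theorem:
P(A|B) = P(B|A)·P(A) / P(B)

P(the alarm triggers) = 9/10 × 2/25 + 13/100 × 23/25
= 9/125 + 299/2500 = 479/2500

P(there is an intruder|the alarm triggers) = (9/125) / (479/2500) = 180/479

P(there is an intruder|the alarm triggers) = 180/479 ≈ 37.58%


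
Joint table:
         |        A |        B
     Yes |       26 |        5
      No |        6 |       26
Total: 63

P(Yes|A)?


P(Yes|A) = 26/(26+6) = 26/32 = 13/16

P = 13/16 ≈ 81.25%


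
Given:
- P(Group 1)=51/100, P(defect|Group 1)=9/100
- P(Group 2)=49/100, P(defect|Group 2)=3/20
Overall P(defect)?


P(B) = Σ P(B|Aᵢ)×P(Aᵢ)
  9/100×51/100 = 459/10000
  3/20×49/100 = 147/2000
Sum = 597/5000

P(defect) = 597/5000 ≈ 11.94%


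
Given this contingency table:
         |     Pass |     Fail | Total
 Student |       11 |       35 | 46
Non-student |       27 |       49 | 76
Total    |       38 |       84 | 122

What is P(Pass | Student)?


P(Pass | Student) = 11/(11+35) = 11/46

P(Pass|Student) = 11/46 ≈ 23.91%


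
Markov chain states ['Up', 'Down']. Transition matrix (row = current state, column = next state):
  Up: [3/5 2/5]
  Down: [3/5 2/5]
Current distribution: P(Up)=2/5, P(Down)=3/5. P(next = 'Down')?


P(next=Down) = Σᵢ P(now=i)×P(i→Down)
= 2/5×2/5 + 3/5×2/5
= 4/25 + 6/25 = 2/5

P = 2/5 ≈ 0.4000


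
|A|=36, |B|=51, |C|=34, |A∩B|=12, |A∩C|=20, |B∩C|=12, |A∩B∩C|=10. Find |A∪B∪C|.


|A∪B∪C| = 36+51+34-12-20-12+10 = 87

|A∪B∪C| = 87


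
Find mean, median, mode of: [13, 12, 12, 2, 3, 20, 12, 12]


Sorted: [2, 3, 12, 12, 12, 12, 13, 20]
Mean = 86/8 = 43/4
Median = 12
Freq: {13: 1, 12: 4, 2: 1, 3: 1, 20: 1}
Mode: [12]

Mean=43/4, Median=12, Mode=12


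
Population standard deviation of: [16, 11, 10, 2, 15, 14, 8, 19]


Mean = 95/8
  (16-95/8)²=1089/64
  (11-95/8)²=49/64
  (10-95/8)²=225/64
  (2-95/8)²=6241/64
  (15-95/8)²=625/64
  (14-95/8)²=289/64
  (8-95/8)²=961/64
  (19-95/8)²=3249/64
Σ(x-μ)² = 1591/8
σ² = (1591/8)/8 = 1591/64

σ = √(1591/64) ≈ 4.9859


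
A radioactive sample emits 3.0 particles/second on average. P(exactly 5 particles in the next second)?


Poisson(λ=3.0): P(X=5) = e^(-λ)×λ^k/k!
= e^(-3.0) × 3.0^5 / 5!
≈ 0.04978706837 × 243 / 120 ≈ 0.100819

P(X=5) ≈ 0.100819 ≈ 10.08%


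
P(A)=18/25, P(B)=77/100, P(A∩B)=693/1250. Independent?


P(A)×P(B) = 693/1250
P(A∩B) = 693/1250
Equal ✓ → Independent

Yes, independent


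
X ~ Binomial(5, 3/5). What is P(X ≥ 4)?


P(X ≥ 4) = Σ P(X=i) for i=4..5
P(X=4) = 162/625
P(X=5) = 243/3125
Sum = 1053/3125

P(X ≥ 4) = 1053/3125 ≈ 33.70%


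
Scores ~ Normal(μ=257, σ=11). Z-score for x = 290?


z = (x - μ)/σ = (290 - 257)/11 = 3.0

z = 3.0


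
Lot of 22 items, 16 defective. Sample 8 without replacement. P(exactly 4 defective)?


Hypergeometric: C(16,4)×C(6,4)/C(22,8)
= 1820×15/319770 = 910/10659

P(X=4) = 910/10659 ≈ 8.54%


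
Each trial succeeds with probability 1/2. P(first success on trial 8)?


Geometric: P(X=8) = (1-p)^(k-1)×p = (1/2)^7×1/2 = 1/256

P(X=8) = 1/256 ≈ 0.39%


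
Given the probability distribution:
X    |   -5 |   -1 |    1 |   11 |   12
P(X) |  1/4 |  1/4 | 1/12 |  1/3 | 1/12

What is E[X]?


E[X] = Σ x·P(X=x)
= (-5)×(1/4) + (-1)×(1/4) + (1)×(1/12) + (11)×(1/3) + (12)×(1/12)
= 13/4

E[X] = 13/4


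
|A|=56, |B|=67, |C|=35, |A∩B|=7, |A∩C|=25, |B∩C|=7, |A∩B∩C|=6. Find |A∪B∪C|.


|A∪B∪C| = 56+67+35-7-25-7+6 = 125

|A∪B∪C| = 125


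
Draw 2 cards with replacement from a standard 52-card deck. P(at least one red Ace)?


P(not a red Ace) = 50/52 = 25/26
P(none in 2 draws) = (25/26)^2 = 625/676
P(≥1 red Ace) = 1 - 625/676 = 51/676

P = 51/676 ≈ 7.54%


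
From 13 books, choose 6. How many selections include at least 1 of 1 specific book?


Complement: C(13,6) - C(12,6) = 1716 - 924 = 792

792


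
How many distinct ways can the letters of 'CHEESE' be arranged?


Letters: 6, freq: {'C': 1, 'H': 1, 'E': 3, 'S': 1}
6!/(1!×1!×3!×1!) = 720/6 = 120

120


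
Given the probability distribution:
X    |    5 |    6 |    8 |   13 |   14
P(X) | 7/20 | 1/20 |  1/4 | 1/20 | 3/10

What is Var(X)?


E[X] = 89/10
E[X²] = 469/5
Var(X) = E[X²] - (E[X])² = 469/5 - 7921/100 = 1459/100

Var(X) = 1459/100 ≈ 14.5900


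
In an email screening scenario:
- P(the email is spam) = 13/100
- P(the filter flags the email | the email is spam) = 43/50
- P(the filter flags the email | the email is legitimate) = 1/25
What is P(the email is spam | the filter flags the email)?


Using Bayes' theorem:
P(A|B) = P(B|A)·P(A) / P(B)

P(the filter flags the email) = 43/50 × 13/100 + 1/25 × 87/100
= 559/5000 + 87/2500 = 733/5000

P(the email is spam|the filter flags the email) = (559/5000) / (733/5000) = 559/733

P(the email is spam|the filter flags the email) = 559/733 ≈ 76.26%


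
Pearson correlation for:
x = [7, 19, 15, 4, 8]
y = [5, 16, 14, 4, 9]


n=5, Σx=53, Σy=48, Σxy=637, Σx²=715, Σy²=574
r = (5×637 - 53×48)/√((5×715 - 53²)(5×574 - 48²))
= 641/√(766×566) = 641/√433556 ≈ 641/658.4497 ≈ 0.9735

r ≈ 0.9735


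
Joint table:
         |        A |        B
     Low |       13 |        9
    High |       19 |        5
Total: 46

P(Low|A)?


P(Low|A) = 13/(13+19) = 13/32

P = 13/32 ≈ 40.62%


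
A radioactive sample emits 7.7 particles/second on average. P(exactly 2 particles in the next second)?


Poisson(λ=7.7): P(X=2) = e^(-λ)×λ^k/k!
= e^(-7.7) × 7.7^2 / 2!
≈ 0.0004528271829 × 59.29 / 2 ≈ 0.013424

P(X=2) ≈ 0.013424 ≈ 1.34%


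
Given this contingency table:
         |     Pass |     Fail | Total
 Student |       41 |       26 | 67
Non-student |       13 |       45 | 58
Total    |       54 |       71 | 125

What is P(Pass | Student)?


P(Pass | Student) = 41/(41+26) = 41/67

P(Pass|Student) = 41/67 ≈ 61.19%


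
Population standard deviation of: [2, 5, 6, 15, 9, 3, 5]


Mean = 45/7
  (2-45/7)²=961/49
  (5-45/7)²=100/49
  (6-45/7)²=9/49
  (15-45/7)²=3600/49
  (9-45/7)²=324/49
  (3-45/7)²=576/49
  (5-45/7)²=100/49
Σ(x-μ)² = 810/7
σ² = (810/7)/7 = 810/49

σ = √(810/49) ≈ 4.0658


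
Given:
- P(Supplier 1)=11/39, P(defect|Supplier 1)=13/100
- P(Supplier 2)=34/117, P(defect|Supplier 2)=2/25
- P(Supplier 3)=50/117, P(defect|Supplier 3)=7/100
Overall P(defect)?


P(B) = Σ P(B|Aᵢ)×P(Aᵢ)
  13/100×11/39 = 11/300
  2/25×34/117 = 68/2925
  7/100×50/117 = 7/234
Sum = 1051/11700

P(defect) = 1051/11700 ≈ 8.98%


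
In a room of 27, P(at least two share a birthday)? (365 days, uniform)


P(all different) = Π(365-i)/365 for i=0..26
= 0.373141
P(match) = 1 - 0.373141 = 0.626859

P ≈ 0.6269 ≈ 62.69%


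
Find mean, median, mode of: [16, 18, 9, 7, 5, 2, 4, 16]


Sorted: [2, 4, 5, 7, 9, 16, 16, 18]
Mean = 77/8
Median = 8
Freq: {16: 2, 18: 1, 9: 1, 7: 1, 5: 1, 2: 1, 4: 1}
Mode: [16]

Mean=77/8, Median=8, Mode=16


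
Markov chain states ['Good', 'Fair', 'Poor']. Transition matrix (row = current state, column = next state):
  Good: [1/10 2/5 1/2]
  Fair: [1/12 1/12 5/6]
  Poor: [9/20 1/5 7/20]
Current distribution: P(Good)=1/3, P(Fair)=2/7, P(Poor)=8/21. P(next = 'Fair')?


P(next=Fair) = Σᵢ P(now=i)×P(i→Fair)
= 1/3×2/5 + 2/7×1/12 + 8/21×1/5
= 2/15 + 1/42 + 8/105 = 7/30

P = 7/30 ≈ 0.2333


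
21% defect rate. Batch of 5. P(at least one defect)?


P(all good) = (79/100)^5 = 3077056399/10000000000
P(≥1 defect) = 6922943601/10000000000

P = 6922943601/10000000000 ≈ 69.23%


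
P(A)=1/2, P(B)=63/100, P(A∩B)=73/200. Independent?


P(A)×P(B) = 63/200
P(A∩B) = 73/200
Not equal → NOT independent

No, not independent


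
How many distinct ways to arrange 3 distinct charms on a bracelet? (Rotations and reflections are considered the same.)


Free circular arrangements: rotations and reflections both identified.
(n-1)!/2 = 2!/2 = 2/2 = 1

1


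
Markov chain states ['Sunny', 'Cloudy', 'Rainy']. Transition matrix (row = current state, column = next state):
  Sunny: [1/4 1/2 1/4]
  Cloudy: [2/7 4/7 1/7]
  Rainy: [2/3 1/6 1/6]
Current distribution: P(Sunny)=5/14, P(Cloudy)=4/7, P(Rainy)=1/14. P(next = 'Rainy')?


P(next=Rainy) = Σᵢ P(now=i)×P(i→Rainy)
= 5/14×1/4 + 4/7×1/7 + 1/14×1/6
= 5/56 + 4/49 + 1/84 = 215/1176

P = 215/1176 ≈ 0.1828


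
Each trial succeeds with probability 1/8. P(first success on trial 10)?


Geometric: P(X=10) = (1-p)^(k-1)×p = (7/8)^9×1/8 = 40353607/1073741824

P(X=10) = 40353607/1073741824 ≈ 3.76%


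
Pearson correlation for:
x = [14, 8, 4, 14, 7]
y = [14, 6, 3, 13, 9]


n=5, Σx=47, Σy=45, Σxy=501, Σx²=521, Σy²=491
r = (5×501 - 47×45)/√((5×521 - 47²)(5×491 - 45²))
= 390/√(396×430) = 390/√170280 ≈ 390/412.6500 ≈ 0.9451

r ≈ 0.9451


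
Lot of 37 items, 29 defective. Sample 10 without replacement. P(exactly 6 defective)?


Hypergeometric: C(29,6)×C(8,4)/C(37,10)
= 475020×70/348330136 = 20475/214489

P(X=6) = 20475/214489 ≈ 9.55%


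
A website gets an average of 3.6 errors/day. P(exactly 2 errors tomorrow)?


Poisson(λ=3.6): P(X=2) = e^(-λ)×λ^k/k!
= e^(-3.6) × 3.6^2 / 2!
≈ 0.02732372245 × 12.96 / 2 ≈ 0.177058

P(X=2) ≈ 0.177058 ≈ 17.71%


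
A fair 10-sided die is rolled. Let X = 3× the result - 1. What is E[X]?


E[die] = (1+10)/2 = 11/2
E[X] = 3×11/2 - 1 = 31/2

E[X] = 31/2


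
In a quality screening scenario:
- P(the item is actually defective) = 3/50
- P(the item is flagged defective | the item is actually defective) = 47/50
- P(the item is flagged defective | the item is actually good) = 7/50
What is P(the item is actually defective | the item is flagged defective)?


Using Bayes' theorem:
P(A|B) = P(B|A)·P(A) / P(B)

P(the item is flagged defective) = 47/50 × 3/50 + 7/50 × 47/50
= 141/2500 + 329/2500 = 47/250

P(the item is actually defective|the item is flagged defective) = (141/2500) / (47/250) = 3/10

P(the item is actually defective|the item is flagged defective) = 3/10 ≈ 30.00%


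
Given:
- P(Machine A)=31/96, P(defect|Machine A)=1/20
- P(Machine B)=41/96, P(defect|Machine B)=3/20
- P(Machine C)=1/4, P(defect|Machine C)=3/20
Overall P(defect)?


P(B) = Σ P(B|Aᵢ)×P(Aᵢ)
  1/20×31/96 = 31/1920
  3/20×41/96 = 41/640
  3/20×1/4 = 3/80
Sum = 113/960

P(defect) = 113/960 ≈ 11.77%


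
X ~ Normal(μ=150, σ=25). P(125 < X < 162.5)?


z₁=(125-150)/25=-1.0, z₂=(162.5-150)/25=0.5
P = Φ(0.5) - Φ(-1.0) = 0.691462 - 0.158655 = 0.532807 ≈ 0.5328

P(125 < X < 162.5) ≈ 0.5328


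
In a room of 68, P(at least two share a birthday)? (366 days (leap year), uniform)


P(all different) = Π(366-i)/366 for i=0..67
= 0.001299
P(match) = 1 - 0.001299 = 0.998701

P ≈ 0.9987 ≈ 99.87%


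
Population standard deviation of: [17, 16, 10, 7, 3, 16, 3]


Mean = 72/7
  (17-72/7)²=2209/49
  (16-72/7)²=1600/49
  (10-72/7)²=4/49
  (7-72/7)²=529/49
  (3-72/7)²=2601/49
  (16-72/7)²=1600/49
  (3-72/7)²=2601/49
Σ(x-μ)² = 1592/7
σ² = (1592/7)/7 = 1592/49

σ = √(1592/49) ≈ 5.7000


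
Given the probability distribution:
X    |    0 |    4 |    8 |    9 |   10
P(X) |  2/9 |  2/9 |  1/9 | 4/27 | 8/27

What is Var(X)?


E[X] = 164/27
E[X²] = 1412/27
Var(X) = E[X²] - (E[X])² = 1412/27 - 26896/729 = 11228/729

Var(X) = 11228/729 ≈ 15.4019


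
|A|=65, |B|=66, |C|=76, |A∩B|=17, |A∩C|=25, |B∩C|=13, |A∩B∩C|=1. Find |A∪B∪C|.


|A∪B∪C| = 65+66+76-17-25-13+1 = 153

|A∪B∪C| = 153


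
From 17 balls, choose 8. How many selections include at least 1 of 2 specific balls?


Complement: C(17,8) - C(15,8) = 24310 - 6435 = 17875

17875


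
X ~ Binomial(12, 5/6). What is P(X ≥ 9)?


P(X ≥ 9) = Σ P(X=i) for i=9..12
P(X=9) = 107421875/544195584
P(X=10) = 107421875/362797056
P(X=11) = 48828125/181398528
P(X=12) = 244140625/2176782336
Sum = 634765625/725594112

P(X ≥ 9) = 634765625/725594112 ≈ 87.48%


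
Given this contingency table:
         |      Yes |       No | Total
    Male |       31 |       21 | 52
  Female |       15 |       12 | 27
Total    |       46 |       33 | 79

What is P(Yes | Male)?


P(Yes | Male) = 31/(31+21) = 31/52

P(Yes|Male) = 31/52 ≈ 59.62%


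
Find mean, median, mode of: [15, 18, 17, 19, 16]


Sorted: [15, 16, 17, 18, 19]
Mean = 85/5 = 17
Median = 17
Freq: {15: 1, 18: 1, 17: 1, 19: 1, 16: 1}
Mode: No mode

Mean=17, Median=17, Mode=No mode


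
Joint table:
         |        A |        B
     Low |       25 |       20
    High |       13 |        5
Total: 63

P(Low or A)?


P(Low∨A) = P(Low) + P(A) - P(Low∧A)
= (45 + 38 - 25)/63 = 58/63

P = 58/63 ≈ 92.06%


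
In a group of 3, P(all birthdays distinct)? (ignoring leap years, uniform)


P(all different) = Π(365-i)/365 for i=0..2
= (365/365)×(364/365)×...×(363/365)
= 0.991796

P ≈ 0.9918 ≈ 99.18%


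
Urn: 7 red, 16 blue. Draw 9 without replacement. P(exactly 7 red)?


Hypergeometric: C(7,7)×C(16,2)/C(23,9)
= 1×120/817190 = 12/81719

P(X=7) = 12/81719 ≈ 0.01%


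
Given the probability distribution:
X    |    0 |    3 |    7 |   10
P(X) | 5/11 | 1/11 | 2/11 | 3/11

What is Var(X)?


E[X] = 47/11
E[X²] = 37
Var(X) = E[X²] - (E[X])² = 37 - 2209/121 = 2268/121

Var(X) = 2268/121 ≈ 18.7438


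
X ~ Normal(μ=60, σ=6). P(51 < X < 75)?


z₁=(51-60)/6=-1.5, z₂=(75-60)/6=2.5
P = Φ(2.5) - Φ(-1.5) = 0.993790 - 0.066807 = 0.926983 ≈ 0.9270

P(51 < X < 75) ≈ 0.9270


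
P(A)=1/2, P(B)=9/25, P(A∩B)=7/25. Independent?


P(A)×P(B) = 9/50
P(A∩B) = 7/25
Not equal → NOT independent

No, not independent


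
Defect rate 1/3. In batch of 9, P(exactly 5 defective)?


Binomial: P(X=5) = C(9,5)×p^5×(1-p)^4
= 126 × 1/243 × 16/81 = 224/2187

P(X=5) = 224/2187 ≈ 10.24%


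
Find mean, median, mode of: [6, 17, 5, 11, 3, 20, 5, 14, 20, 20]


Sorted: [3, 5, 5, 6, 11, 14, 17, 20, 20, 20]
Mean = 121/10
Median = 25/2
Freq: {6: 1, 17: 1, 5: 2, 11: 1, 3: 1, 20: 3, 14: 1}
Mode: [20]

Mean=121/10, Median=25/2, Mode=20


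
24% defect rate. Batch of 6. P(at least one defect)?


P(all good) = (19/25)^6 = 47045881/244140625
P(≥1 defect) = 197094744/244140625

P = 197094744/244140625 ≈ 80.73%


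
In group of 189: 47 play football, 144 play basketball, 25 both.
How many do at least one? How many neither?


|A∪B| = 47+144-25 = 166
Neither = 189-166 = 23

At least one: 166; Neither: 23


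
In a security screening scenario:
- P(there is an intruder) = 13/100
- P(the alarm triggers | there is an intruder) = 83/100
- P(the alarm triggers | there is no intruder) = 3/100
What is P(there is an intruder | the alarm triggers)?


Using Bayes' theorem:
P(A|B) = P(B|A)·P(A) / P(B)

P(the alarm triggers) = 83/100 × 13/100 + 3/100 × 87/100
= 1079/10000 + 261/10000 = 67/500

P(there is an intruder|the alarm triggers) = (1079/10000) / (67/500) = 1079/1340

P(there is an intruder|the alarm triggers) = 1079/1340 ≈ 80.52%


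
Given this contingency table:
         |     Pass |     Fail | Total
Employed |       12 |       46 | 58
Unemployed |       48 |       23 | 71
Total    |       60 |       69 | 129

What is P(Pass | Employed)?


P(Pass | Employed) = 12/(12+46) = 12/58 = 6/29

P(Pass|Employed) = 6/29 ≈ 20.69%


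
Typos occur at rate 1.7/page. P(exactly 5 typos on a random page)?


Poisson(λ=1.7): P(X=5) = e^(-λ)×λ^k/k!
= e^(-1.7) × 1.7^5 / 5!
≈ 0.1826835241 × 14.19857 / 120 ≈ 0.021615

P(X=5) ≈ 0.021615 ≈ 2.16%


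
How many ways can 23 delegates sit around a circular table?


Circular arrangements of 23 distinct objects: fix one position to break rotational symmetry.
(n-1)! = 22! = 1124000727777607680000

1124000727777607680000


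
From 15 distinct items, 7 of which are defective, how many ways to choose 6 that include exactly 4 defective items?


Choose 4 of the 7 defective items and 2 of the other 8 items:
C(7,4)×C(8,2) = 35×28 = 980

980


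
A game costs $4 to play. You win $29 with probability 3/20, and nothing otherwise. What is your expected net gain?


E[gain] = (29-4)×3/20 + (-4)×17/20
= 15/4 - 17/5 = 7/20

Expected net gain = $7/20 ≈ $0.35


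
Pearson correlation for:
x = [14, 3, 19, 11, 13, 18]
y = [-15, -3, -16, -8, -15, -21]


n=6, Σx=78, Σy=-78, Σxy=-1184, Σx²=1180, Σy²=1220
r = (6×(-1184) - 78×(-78))/√((6×1180 - 78²)(6×1220 - (-78)²))
= -1020/√(996×1236) = -1020/√1231056 ≈ -1020/1109.5296 ≈ -0.9193

r ≈ -0.9193


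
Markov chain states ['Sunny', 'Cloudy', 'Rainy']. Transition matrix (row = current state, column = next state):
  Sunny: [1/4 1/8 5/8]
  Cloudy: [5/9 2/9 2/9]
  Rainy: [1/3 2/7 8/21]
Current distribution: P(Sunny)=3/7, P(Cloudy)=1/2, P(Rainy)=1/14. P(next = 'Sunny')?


P(next=Sunny) = Σᵢ P(now=i)×P(i→Sunny)
= 3/7×1/4 + 1/2×5/9 + 1/14×1/3
= 3/28 + 5/18 + 1/42 = 103/252

P = 103/252 ≈ 0.4087


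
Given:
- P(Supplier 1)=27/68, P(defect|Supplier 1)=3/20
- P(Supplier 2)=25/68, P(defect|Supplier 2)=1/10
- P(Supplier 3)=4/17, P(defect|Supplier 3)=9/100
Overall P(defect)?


P(B) = Σ P(B|Aᵢ)×P(Aᵢ)
  3/20×27/68 = 81/1360
  1/10×25/68 = 5/136
  9/100×4/17 = 9/425
Sum = 47/400

P(defect) = 47/400 ≈ 11.75%


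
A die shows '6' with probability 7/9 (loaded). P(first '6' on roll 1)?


Geometric: P(X=1) = (1-p)^(k-1)×p = (2/9)^0×7/9 = 7/9

P(X=1) = 7/9 ≈ 77.78%


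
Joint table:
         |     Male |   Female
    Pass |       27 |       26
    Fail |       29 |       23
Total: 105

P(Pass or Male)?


P(Pass∨Male) = P(Pass) + P(Male) - P(Pass∧Male)
= (53 + 56 - 27)/105 = 82/105

P = 82/105 ≈ 78.10%


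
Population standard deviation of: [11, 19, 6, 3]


Mean = 39/4
  (11-39/4)²=25/16
  (19-39/4)²=1369/16
  (6-39/4)²=225/16
  (3-39/4)²=729/16
Σ(x-μ)² = 587/4
σ² = (587/4)/4 = 587/16

σ = √(587/16) ≈ 6.0570


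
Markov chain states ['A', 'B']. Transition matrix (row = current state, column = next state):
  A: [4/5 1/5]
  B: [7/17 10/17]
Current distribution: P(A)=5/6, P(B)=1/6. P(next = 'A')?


P(next=A) = Σᵢ P(now=i)×P(i→A)
= 5/6×4/5 + 1/6×7/17
= 2/3 + 7/102 = 25/34

P = 25/34 ≈ 0.7353


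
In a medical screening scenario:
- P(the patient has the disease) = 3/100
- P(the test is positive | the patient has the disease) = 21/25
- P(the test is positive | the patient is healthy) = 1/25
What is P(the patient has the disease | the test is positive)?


Using Bayes' theorem:
P(A|B) = P(B|A)·P(A) / P(B)

P(the test is positive) = 21/25 × 3/100 + 1/25 × 97/100
= 63/2500 + 97/2500 = 8/125

P(the patient has the disease|the test is positive) = (63/2500) / (8/125) = 63/160

P(the patient has the disease|the test is positive) = 63/160 ≈ 39.38%


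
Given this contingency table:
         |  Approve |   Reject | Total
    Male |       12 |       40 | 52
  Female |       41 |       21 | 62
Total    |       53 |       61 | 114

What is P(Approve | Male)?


P(Approve | Male) = 12/(12+40) = 12/52 = 3/13

P(Approve|Male) = 3/13 ≈ 23.08%


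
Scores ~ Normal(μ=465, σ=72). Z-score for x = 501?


z = (x - μ)/σ = (501 - 465)/72 = 0.5

z = 0.5


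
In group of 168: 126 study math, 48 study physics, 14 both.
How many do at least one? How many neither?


|A∪B| = 126+48-14 = 160
Neither = 168-160 = 8

At least one: 160; Neither: 8


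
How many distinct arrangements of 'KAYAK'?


Letters: 5, freq: {'K': 2, 'A': 2, 'Y': 1}
5!/(2!×2!×1!) = 120/4 = 30

30


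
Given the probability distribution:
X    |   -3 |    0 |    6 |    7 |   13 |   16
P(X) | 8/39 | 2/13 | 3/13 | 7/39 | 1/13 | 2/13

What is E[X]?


E[X] = Σ x·P(X=x)
= (-3)×(8/39) + (0)×(2/13) + (6)×(3/13) + (7)×(7/39) + (13)×(1/13) + (16)×(2/13)
= 214/39

E[X] = 214/39


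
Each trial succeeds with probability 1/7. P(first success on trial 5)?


Geometric: P(X=5) = (1-p)^(k-1)×p = (6/7)^4×1/7 = 1296/16807

P(X=5) = 1296/16807 ≈ 7.71%


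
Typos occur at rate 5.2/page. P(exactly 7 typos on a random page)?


Poisson(λ=5.2): P(X=7) = e^(-λ)×λ^k/k!
= e^(-5.2) × 5.2^7 / 7!
≈ 0.005516564421 × 102807.170253 / 5040 ≈ 0.112528

P(X=7) ≈ 0.112528 ≈ 11.25%


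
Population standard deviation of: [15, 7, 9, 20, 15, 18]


Mean = 84/6 = 14
  (15-14)²=1
  (7-14)²=49
  (9-14)²=25
  (20-14)²=36
  (15-14)²=1
  (18-14)²=16
Σ(x-μ)² = 128
σ² = 128/6 = 64/3

σ = √(64/3) ≈ 4.6188


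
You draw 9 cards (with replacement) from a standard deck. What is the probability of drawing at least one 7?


P(not a 7) = 48/52 = 12/13
P(none in 9 draws) = (12/13)^9 = 5159780352/10604499373
P(≥1 7) = 1 - 5159780352/10604499373 = 5444719021/10604499373

P = 5444719021/10604499373 ≈ 51.34%


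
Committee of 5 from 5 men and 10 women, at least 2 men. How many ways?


Count by #men:
  2M,3W: C(5,2)×C(10,3)=1200
  3M,2W: C(5,3)×C(10,2)=450
  4M,1W: C(5,4)×C(10,1)=50
  5M,0W: C(5,5)×C(10,0)=1
Total = 1701

1701


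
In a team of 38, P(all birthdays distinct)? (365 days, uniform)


P(all different) = Π(365-i)/365 for i=0..37
= (365/365)×(364/365)×...×(328/365)
= 0.135932

P ≈ 0.1359 ≈ 13.59%


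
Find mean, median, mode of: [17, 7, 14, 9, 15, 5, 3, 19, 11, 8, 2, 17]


Sorted: [2, 3, 5, 7, 8, 9, 11, 14, 15, 17, 17, 19]
Mean = 127/12
Median = 10
Freq: {17: 2, 7: 1, 14: 1, 9: 1, 15: 1, 5: 1, 3: 1, 19: 1, 11: 1, 8: 1, 2: 1}
Mode: [17]

Mean=127/12, Median=10, Mode=17


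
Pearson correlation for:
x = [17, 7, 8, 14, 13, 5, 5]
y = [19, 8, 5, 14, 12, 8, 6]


n=7, Σx=69, Σy=72, Σxy=841, Σx²=817, Σy²=890
r = (7×841 - 69×72)/√((7×817 - 69²)(7×890 - 72²))
= 919/√(958×1046) = 919/√1002068 ≈ 919/1001.0335 ≈ 0.9181

r ≈ 0.9181


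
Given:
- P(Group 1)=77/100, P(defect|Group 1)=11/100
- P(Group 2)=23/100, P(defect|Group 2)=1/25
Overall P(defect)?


P(B) = Σ P(B|Aᵢ)×P(Aᵢ)
  11/100×77/100 = 847/10000
  1/25×23/100 = 23/2500
Sum = 939/10000

P(defect) = 939/10000 ≈ 9.39%


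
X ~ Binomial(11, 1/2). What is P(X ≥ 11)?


P(X ≥ 11) = Σ P(X=i) for i=11..11
P(X=11) = 1/2048
Sum = 1/2048

P(X ≥ 11) = 1/2048 ≈ 0.05%


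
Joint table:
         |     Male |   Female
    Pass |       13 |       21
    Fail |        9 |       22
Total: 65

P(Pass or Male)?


P(Pass∨Male) = P(Pass) + P(Male) - P(Pass∧Male)
= (34 + 22 - 13)/65 = 43/65

P = 43/65 ≈ 66.15%


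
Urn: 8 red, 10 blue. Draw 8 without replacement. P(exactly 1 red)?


Hypergeometric: C(8,1)×C(10,7)/C(18,8)
= 8×120/43758 = 160/7293

P(X=1) = 160/7293 ≈ 2.19%


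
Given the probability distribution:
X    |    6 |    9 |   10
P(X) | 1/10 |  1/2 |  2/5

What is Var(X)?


E[X] = 91/10
E[X²] = 841/10
Var(X) = E[X²] - (E[X])² = 841/10 - 8281/100 = 129/100

Var(X) = 129/100 ≈ 1.2900


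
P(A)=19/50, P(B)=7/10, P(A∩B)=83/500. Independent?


P(A)×P(B) = 133/500
P(A∩B) = 83/500
Not equal → NOT independent

No, not independent


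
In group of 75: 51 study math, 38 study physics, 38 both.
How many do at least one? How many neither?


|A∪B| = 51+38-38 = 51
Neither = 75-51 = 24

At least one: 51; Neither: 24


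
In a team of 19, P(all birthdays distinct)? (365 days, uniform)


P(all different) = Π(365-i)/365 for i=0..18
= (365/365)×(364/365)×...×(347/365)
= 0.620881

P ≈ 0.6209 ≈ 62.09%


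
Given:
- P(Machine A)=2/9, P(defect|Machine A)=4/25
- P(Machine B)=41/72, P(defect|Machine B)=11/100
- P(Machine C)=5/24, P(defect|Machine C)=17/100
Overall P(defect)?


P(B) = Σ P(B|Aᵢ)×P(Aᵢ)
  4/25×2/9 = 8/225
  11/100×41/72 = 451/7200
  17/100×5/24 = 17/480
Sum = 481/3600

P(defect) = 481/3600 ≈ 13.36%


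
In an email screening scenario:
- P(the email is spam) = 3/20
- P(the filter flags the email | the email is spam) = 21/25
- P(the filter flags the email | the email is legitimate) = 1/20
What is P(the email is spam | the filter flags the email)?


Using Bayes' theorem:
P(A|B) = P(B|A)·P(A) / P(B)

P(the filter flags the email) = 21/25 × 3/20 + 1/20 × 17/20
= 63/500 + 17/400 = 337/2000

P(the email is spam|the filter flags the email) = (63/500) / (337/2000) = 252/337

P(the email is spam|the filter flags the email) = 252/337 ≈ 74.78%


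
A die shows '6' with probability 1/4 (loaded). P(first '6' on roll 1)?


Geometric: P(X=1) = (1-p)^(k-1)×p = (3/4)^0×1/4 = 1/4

P(X=1) = 1/4 ≈ 25.00%


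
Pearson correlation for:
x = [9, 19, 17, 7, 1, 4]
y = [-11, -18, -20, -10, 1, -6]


n=6, Σx=57, Σy=-64, Σxy=-874, Σx²=797, Σy²=982
r = (6×(-874) - 57×(-64))/√((6×797 - 57²)(6×982 - (-64)²))
= -1596/√(1533×1796) = -1596/√2753268 ≈ -1596/1659.2974 ≈ -0.9619

r ≈ -0.9619


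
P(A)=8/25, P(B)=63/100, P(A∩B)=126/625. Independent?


P(A)×P(B) = 126/625
P(A∩B) = 126/625
Equal ✓ → Independent

Yes, independent


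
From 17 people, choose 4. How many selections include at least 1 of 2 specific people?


Complement: C(17,4) - C(15,4) = 2380 - 1365 = 1015

1015


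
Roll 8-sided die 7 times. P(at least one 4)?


P(no 4)^7 = (7/8)^7 = 823543/2097152
P(≥1) = 1 - 823543/2097152 = 1273609/2097152

P = 1273609/2097152 ≈ 60.73%


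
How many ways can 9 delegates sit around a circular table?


Circular arrangements of 9 distinct objects: fix one position to break rotational symmetry.
(n-1)! = 8! = 40320

40320


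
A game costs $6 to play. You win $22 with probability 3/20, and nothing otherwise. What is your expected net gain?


E[gain] = (22-6)×3/20 + (-6)×17/20
= 12/5 - 51/10 = -27/10

Expected net gain = $-27/10 ≈ $-2.70


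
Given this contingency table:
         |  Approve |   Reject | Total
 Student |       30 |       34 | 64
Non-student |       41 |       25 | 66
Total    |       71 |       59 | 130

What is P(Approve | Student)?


P(Approve | Student) = 30/(30+34) = 30/64 = 15/32

P(Approve|Student) = 15/32 ≈ 46.88%


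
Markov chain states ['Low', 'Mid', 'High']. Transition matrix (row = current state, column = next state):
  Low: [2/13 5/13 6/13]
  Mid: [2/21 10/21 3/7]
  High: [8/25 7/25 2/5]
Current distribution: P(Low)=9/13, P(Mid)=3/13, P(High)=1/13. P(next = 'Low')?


P(next=Low) = Σᵢ P(now=i)×P(i→Low)
= 9/13×2/13 + 3/13×2/21 + 1/13×8/25
= 18/169 + 2/91 + 8/325 = 4528/29575

P = 4528/29575 ≈ 0.1531


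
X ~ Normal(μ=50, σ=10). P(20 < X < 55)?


z₁=(20-50)/10=-3.0, z₂=(55-50)/10=0.5
P = Φ(0.5) - Φ(-3.0) = 0.691462 - 0.001350 = 0.690112 ≈ 0.6901

P(20 < X < 55) ≈ 0.6901


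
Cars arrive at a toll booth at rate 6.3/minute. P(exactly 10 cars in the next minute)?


Poisson(λ=6.3): P(X=10) = e^(-λ)×λ^k/k!
= e^(-6.3) × 6.3^10 / 10!
≈ 0.001836304777 × 98493029.1882 / 3628800 ≈ 0.049841

P(X=10) ≈ 0.049841 ≈ 4.98%


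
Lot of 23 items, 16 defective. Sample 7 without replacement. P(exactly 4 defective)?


Hypergeometric: C(16,4)×C(7,3)/C(23,7)
= 1820×35/245157 = 63700/245157

P(X=4) = 63700/245157 ≈ 25.98%


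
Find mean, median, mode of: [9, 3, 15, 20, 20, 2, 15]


Sorted: [2, 3, 9, 15, 15, 20, 20]
Mean = 84/7 = 12
Median = 15
Freq: {9: 1, 3: 1, 15: 2, 20: 2, 2: 1}
Mode: [15, 20]

Mean=12, Median=15, Mode=[15, 20]


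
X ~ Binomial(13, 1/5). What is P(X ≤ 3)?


P(X ≤ 3) = Σ P(X=i) for i=0..3
P(X=0) = 67108864/1220703125
P(X=1) = 218103808/1220703125
P(X=2) = 327155712/1220703125
P(X=3) = 299892736/1220703125
Sum = 182452224/244140625

P(X ≤ 3) = 182452224/244140625 ≈ 74.73%


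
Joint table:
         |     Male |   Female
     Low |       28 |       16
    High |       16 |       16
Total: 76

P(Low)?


P(Low) = (28+16)/76 = 44/76 = 11/19

P(Low) = 11/19 ≈ 57.89%


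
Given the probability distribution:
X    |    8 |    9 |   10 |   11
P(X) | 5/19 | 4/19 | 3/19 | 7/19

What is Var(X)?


E[X] = 183/19
E[X²] = 1791/19
Var(X) = E[X²] - (E[X])² = 1791/19 - 33489/361 = 540/361

Var(X) = 540/361 ≈ 1.4958


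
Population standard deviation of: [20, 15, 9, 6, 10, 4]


Mean = 64/6 = 32/3
  (20-32/3)²=784/9
  (15-32/3)²=169/9
  (9-32/3)²=25/9
  (6-32/3)²=196/9
  (10-32/3)²=4/9
  (4-32/3)²=400/9
Σ(x-μ)² = 526/3
σ² = (526/3)/6 = 263/9

σ = √(263/9) ≈ 5.4058


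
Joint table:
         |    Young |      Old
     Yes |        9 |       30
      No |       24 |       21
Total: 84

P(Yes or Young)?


P(Yes∨Young) = P(Yes) + P(Young) - P(Yes∧Young)
= (39 + 33 - 9)/84 = 63/84 = 3/4

P = 3/4 ≈ 75.00%


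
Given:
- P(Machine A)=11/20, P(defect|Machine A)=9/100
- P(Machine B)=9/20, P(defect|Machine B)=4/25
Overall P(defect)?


P(B) = Σ P(B|Aᵢ)×P(Aᵢ)
  9/100×11/20 = 99/2000
  4/25×9/20 = 9/125
Sum = 243/2000

P(defect) = 243/2000 ≈ 12.15%


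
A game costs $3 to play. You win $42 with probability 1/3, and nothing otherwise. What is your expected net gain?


E[gain] = (42-3)×1/3 + (-3)×2/3
= 13 - 2 = 11

Expected net gain = $11 ≈ $11.00


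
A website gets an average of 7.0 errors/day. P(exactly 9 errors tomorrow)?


Poisson(λ=7.0): P(X=9) = e^(-λ)×λ^k/k!
= e^(-7.0) × 7.0^9 / 9!
≈ 0.0009118819656 × 40353607 / 362880 ≈ 0.101405

P(X=9) ≈ 0.101405 ≈ 10.14%


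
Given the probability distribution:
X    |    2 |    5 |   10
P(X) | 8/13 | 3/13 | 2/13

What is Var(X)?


E[X] = 51/13
E[X²] = 307/13
Var(X) = E[X²] - (E[X])² = 307/13 - 2601/169 = 1390/169

Var(X) = 1390/169 ≈ 8.2249


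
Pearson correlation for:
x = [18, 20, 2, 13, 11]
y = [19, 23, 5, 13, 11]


n=5, Σx=64, Σy=71, Σxy=1102, Σx²=1018, Σy²=1205
r = (5×1102 - 64×71)/√((5×1018 - 64²)(5×1205 - 71²))
= 966/√(994×984) = 966/√978096 ≈ 966/988.9874 ≈ 0.9768

r ≈ 0.9768


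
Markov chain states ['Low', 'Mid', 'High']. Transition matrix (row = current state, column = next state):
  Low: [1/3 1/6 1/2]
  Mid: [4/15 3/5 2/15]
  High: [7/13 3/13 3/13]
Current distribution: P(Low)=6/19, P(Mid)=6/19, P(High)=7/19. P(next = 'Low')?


P(next=Low) = Σᵢ P(now=i)×P(i→Low)
= 6/19×1/3 + 6/19×4/15 + 7/19×7/13
= 2/19 + 8/95 + 49/247 = 479/1235

P = 479/1235 ≈ 0.3879


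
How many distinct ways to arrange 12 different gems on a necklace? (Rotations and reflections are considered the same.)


Free circular arrangements: rotations and reflections both identified.
(n-1)!/2 = 11!/2 = 39916800/2 = 19958400

19958400


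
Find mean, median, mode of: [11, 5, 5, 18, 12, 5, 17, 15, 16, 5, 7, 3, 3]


Sorted: [3, 3, 5, 5, 5, 5, 7, 11, 12, 15, 16, 17, 18]
Mean = 122/13
Median = 7
Freq: {11: 1, 5: 4, 18: 1, 12: 1, 17: 1, 15: 1, 16: 1, 7: 1, 3: 2}
Mode: [5]

Mean=122/13, Median=7, Mode=5


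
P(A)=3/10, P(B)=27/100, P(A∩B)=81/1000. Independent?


P(A)×P(B) = 81/1000
P(A∩B) = 81/1000
Equal ✓ → Independent

Yes, independent


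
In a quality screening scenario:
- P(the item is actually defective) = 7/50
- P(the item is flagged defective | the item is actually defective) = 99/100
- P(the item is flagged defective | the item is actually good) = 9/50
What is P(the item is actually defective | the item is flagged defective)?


Using Bayes' theorem:
P(A|B) = P(B|A)·P(A) / P(B)

P(the item is flagged defective) = 99/100 × 7/50 + 9/50 × 43/50
= 693/5000 + 387/2500 = 1467/5000

P(the item is actually defective|the item is flagged defective) = (693/5000) / (1467/5000) = 77/163

P(the item is actually defective|the item is flagged defective) = 77/163 ≈ 47.24%


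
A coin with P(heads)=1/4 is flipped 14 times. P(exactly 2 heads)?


Binomial: P(X=2) = C(14,2)×p^2×(1-p)^12
= 91 × 1/16 × 531441/16777216 = 48361131/268435456

P(X=2) = 48361131/268435456 ≈ 18.02%


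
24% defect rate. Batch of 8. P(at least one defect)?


P(all good) = (19/25)^8 = 16983563041/152587890625
P(≥1 defect) = 135604327584/152587890625

P = 135604327584/152587890625 ≈ 88.87%


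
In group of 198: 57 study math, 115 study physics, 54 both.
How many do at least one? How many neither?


|A∪B| = 57+115-54 = 118
Neither = 198-118 = 80

At least one: 118; Neither: 80


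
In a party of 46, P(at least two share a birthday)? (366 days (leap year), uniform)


P(all different) = Π(366-i)/366 for i=0..45
= 0.052187
P(match) = 1 - 0.052187 = 0.947813

P ≈ 0.9478 ≈ 94.78%


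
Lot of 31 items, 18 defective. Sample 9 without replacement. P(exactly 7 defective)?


Hypergeometric: C(18,7)×C(13,2)/C(31,9)
= 31824×78/20160075 = 63648/516925

P(X=7) = 63648/516925 ≈ 12.31%


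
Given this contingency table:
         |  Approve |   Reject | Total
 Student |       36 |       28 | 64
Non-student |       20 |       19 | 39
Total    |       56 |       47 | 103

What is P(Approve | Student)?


P(Approve | Student) = 36/(36+28) = 36/64 = 9/16

P(Approve|Student) = 9/16 ≈ 56.25%


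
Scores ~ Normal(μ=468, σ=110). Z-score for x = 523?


z = (x - μ)/σ = (523 - 468)/110 = 0.5

z = 0.5


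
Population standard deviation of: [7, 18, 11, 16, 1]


Mean = 53/5
  (7-53/5)²=324/25
  (18-53/5)²=1369/25
  (11-53/5)²=4/25
  (16-53/5)²=729/25
  (1-53/5)²=2304/25
Σ(x-μ)² = 946/5
σ² = (946/5)/5 = 946/25

σ = √(946/25) ≈ 6.1514


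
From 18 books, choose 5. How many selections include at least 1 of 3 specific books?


Complement: C(18,5) - C(15,5) = 8568 - 3003 = 5565

5565


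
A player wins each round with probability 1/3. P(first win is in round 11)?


Geometric: P(X=11) = (1-p)^(k-1)×p = (2/3)^10×1/3 = 1024/177147

P(X=11) = 1024/177147 ≈ 0.58%


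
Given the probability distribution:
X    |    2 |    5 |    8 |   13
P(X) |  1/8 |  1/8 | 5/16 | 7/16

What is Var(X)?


E[X] = 145/16
E[X²] = 1561/16
Var(X) = E[X²] - (E[X])² = 1561/16 - 21025/256 = 3951/256

Var(X) = 3951/256 ≈ 15.4336


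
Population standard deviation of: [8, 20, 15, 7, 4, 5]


Mean = 59/6
  (8-59/6)²=121/36
  (20-59/6)²=3721/36
  (15-59/6)²=961/36
  (7-59/6)²=289/36
  (4-59/6)²=1225/36
  (5-59/6)²=841/36
Σ(x-μ)² = 1193/6
σ² = (1193/6)/6 = 1193/36

σ = √(1193/36) ≈ 5.7566


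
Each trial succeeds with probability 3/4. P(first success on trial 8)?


Geometric: P(X=8) = (1-p)^(k-1)×p = (1/4)^7×3/4 = 3/65536

P(X=8) = 3/65536 ≈ 0.00%


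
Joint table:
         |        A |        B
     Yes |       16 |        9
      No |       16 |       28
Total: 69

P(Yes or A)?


P(Yes∨A) = P(Yes) + P(A) - P(Yes∧A)
= (25 + 32 - 16)/69 = 41/69

P = 41/69 ≈ 59.42%


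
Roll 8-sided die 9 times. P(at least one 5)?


P(no 5)^9 = (7/8)^9 = 40353607/134217728
P(≥1) = 1 - 40353607/134217728 = 93864121/134217728

P = 93864121/134217728 ≈ 69.93%


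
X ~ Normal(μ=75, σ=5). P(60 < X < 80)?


z₁=(60-75)/5=-3.0, z₂=(80-75)/5=1.0
P = Φ(1.0) - Φ(-3.0) = 0.841345 - 0.001350 = 0.839995 ≈ 0.8400

P(60 < X < 80) ≈ 0.8400


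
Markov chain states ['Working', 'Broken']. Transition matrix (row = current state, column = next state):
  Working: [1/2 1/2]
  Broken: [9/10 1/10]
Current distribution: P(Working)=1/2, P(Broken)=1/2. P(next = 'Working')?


P(next=Working) = Σᵢ P(now=i)×P(i→Working)
= 1/2×1/2 + 1/2×9/10
= 1/4 + 9/20 = 7/10

P = 7/10 ≈ 0.7000


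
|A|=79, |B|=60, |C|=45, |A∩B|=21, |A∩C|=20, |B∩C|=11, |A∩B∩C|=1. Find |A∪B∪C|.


|A∪B∪C| = 79+60+45-21-20-11+1 = 133

|A∪B∪C| = 133


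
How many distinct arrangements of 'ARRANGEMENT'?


Letters: 11, freq: {'A': 2, 'R': 2, 'N': 2, 'G': 1, 'E': 2, 'M': 1, 'T': 1}
11!/(2!×2!×2!×1!×2!×1!×1!) = 39916800/16 = 2494800

2494800


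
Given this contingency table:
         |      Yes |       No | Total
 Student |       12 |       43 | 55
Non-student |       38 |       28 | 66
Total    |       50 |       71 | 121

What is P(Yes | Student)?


P(Yes | Student) = 12/(12+43) = 12/55

P(Yes|Student) = 12/55 ≈ 21.82%


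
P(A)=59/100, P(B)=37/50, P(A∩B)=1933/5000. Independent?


P(A)×P(B) = 2183/5000
P(A∩B) = 1933/5000
Not equal → NOT independent

No, not independent


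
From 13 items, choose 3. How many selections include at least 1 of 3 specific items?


Complement: C(13,3) - C(10,3) = 286 - 120 = 166

166


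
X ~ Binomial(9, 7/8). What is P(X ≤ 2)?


P(X ≤ 2) = Σ P(X=i) for i=0..2
P(X=0) = 1/134217728
P(X=1) = 63/134217728
P(X=2) = 441/33554432
Sum = 457/33554432

P(X ≤ 2) = 457/33554432 ≈ 0.00%


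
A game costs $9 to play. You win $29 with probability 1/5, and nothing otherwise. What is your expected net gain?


E[gain] = (29-9)×1/5 + (-9)×4/5
= 4 - 36/5 = -16/5

Expected net gain = $-16/5 ≈ $-3.20


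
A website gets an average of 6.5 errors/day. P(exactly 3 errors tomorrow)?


Poisson(λ=6.5): P(X=3) = e^(-λ)×λ^k/k!
= e^(-6.5) × 6.5^3 / 3!
≈ 0.001503439193 × 274.625 / 6 ≈ 0.068814

P(X=3) ≈ 0.068814 ≈ 6.88%


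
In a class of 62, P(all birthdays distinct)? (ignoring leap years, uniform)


P(all different) = Π(365-i)/365 for i=0..61
= (365/365)×(364/365)×...×(304/365)
= 0.004090

P ≈ 0.0041 ≈ 0.41%
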